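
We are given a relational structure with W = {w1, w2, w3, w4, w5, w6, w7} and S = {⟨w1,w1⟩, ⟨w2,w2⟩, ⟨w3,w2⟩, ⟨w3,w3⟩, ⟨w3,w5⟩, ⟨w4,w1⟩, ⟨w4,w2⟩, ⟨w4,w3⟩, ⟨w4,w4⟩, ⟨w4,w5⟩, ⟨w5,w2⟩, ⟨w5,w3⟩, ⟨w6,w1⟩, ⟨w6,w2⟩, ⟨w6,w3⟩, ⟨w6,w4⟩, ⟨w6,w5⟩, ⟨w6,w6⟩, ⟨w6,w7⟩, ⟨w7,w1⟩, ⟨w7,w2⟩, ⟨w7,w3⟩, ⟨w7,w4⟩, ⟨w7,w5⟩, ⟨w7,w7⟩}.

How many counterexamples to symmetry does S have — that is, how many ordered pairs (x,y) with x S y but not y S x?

Enumerating: (w3,w2), (w4,w1), (w4,w2), (w4,w3), (w4,w5), (w5,w2), (w6,w1), (w6,w2), (w6,w3), (w6,w4), (w6,w5), (w6,w7), (w7,w1), (w7,w2), (w7,w3), (w7,w4), (w7,w5).

17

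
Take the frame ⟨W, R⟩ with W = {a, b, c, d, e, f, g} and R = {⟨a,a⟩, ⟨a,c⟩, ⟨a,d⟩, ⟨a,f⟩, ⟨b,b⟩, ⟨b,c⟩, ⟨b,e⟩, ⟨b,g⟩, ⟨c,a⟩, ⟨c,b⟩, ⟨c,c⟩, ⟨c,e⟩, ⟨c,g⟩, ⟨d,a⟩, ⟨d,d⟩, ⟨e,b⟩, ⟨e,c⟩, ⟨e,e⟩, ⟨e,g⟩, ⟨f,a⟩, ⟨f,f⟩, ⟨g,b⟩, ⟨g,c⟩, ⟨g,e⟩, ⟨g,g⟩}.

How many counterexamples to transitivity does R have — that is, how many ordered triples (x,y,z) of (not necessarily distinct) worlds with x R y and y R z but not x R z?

12

Enumerating: (a,c,b), (a,c,e), (a,c,g), (b,c,a), (c,a,d), (c,a,f), (d,a,c), (d,a,f), (e,c,a), (f,a,c), (f,a,d), (g,c,a).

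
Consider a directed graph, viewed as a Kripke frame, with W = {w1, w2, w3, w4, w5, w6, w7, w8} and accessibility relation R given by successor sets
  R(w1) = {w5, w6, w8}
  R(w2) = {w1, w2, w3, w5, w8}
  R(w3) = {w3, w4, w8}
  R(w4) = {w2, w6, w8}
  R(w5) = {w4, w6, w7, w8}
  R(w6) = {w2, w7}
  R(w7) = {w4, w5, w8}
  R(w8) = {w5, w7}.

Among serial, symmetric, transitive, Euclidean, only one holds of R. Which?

serial

Serial: yes — every world has a successor (e.g. w1 R w5).
Symmetric: no — w1 R w5 but not w5 R w1.
Transitive: no — w1 R w5 and w5 R w4, but not w1 R w4.
Euclidean: no — w1 R w6 and w1 R w5, but not w6 R w5.
Only serial holds.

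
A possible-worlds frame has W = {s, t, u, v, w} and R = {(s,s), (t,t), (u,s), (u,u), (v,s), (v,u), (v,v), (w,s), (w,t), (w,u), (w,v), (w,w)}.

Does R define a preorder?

Yes

Reflexive: yes — every world is R-related to itself.
Transitive: yes — every two-step R-path is closed by a direct edge.
So R is a preorder.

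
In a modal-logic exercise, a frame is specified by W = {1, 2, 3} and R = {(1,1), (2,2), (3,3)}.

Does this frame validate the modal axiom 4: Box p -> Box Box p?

Yes

By correspondence theory, 4 is valid on a frame iff R is transitive.
Transitive: yes — every two-step R-path is closed by a direct edge.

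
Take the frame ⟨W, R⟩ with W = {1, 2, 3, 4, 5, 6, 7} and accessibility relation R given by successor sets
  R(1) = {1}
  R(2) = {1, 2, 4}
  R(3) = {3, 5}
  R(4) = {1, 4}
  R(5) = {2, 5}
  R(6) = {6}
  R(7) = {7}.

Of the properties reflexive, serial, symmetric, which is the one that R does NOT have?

symmetric

Reflexive: yes — every world is R-related to itself.
Serial: yes — every world has a successor (e.g. 1 R 1).
Symmetric: no — 2 R 1 but not 1 R 2.
Only symmetric fails.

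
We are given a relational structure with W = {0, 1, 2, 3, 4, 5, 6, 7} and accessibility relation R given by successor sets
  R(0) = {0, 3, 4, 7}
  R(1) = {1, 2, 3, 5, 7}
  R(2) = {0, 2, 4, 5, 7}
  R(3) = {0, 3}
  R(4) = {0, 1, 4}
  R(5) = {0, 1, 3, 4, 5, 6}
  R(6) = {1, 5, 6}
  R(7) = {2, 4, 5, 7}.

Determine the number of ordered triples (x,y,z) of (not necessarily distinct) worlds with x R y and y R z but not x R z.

Enumerating: (0,4,1), (0,7,2), (0,7,5), (1,2,0), (1,2,4), (1,3,0), (1,5,0), (1,5,4), (1,5,6), (1,7,4), (2,0,3), (2,4,1), … and 27 more.
Total: 39.

39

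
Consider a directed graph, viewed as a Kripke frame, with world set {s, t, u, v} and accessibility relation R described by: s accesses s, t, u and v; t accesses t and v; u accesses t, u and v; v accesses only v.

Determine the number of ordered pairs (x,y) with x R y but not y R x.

6

Enumerating: (s,t), (s,u), (s,v), (t,v), (u,t), (u,v).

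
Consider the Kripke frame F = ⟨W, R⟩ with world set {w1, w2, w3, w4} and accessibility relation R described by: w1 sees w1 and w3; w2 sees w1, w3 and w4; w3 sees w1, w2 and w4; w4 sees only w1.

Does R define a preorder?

No

Reflexive: no — w2 is not related to itself.
Transitive: no — w1 R w3 and w3 R w2, but not w1 R w2.
So R is not a preorder.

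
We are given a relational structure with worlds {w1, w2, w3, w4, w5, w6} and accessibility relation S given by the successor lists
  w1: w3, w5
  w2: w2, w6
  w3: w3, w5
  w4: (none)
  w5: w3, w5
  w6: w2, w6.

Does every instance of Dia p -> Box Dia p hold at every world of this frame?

By correspondence theory, 5 is valid on a frame iff S is Euclidean.
Euclidean: yes — any two successors of a common world are S-related.

Yes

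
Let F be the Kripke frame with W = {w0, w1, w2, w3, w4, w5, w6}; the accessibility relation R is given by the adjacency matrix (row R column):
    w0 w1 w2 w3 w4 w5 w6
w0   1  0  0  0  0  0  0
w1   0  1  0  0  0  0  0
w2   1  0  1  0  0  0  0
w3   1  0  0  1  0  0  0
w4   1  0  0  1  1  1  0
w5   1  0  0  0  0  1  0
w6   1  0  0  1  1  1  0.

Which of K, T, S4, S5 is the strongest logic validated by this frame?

Reflexive (axiom T): no — w6 is not related to itself.
Transitive (axiom 4): yes — every two-step R-path is closed by a direct edge.
Euclidean (axiom 5): no — w4 R w0 and w4 R w3, but not w0 R w3.
So F validates K; T would additionally require R to be reflexive. The strongest is K.

K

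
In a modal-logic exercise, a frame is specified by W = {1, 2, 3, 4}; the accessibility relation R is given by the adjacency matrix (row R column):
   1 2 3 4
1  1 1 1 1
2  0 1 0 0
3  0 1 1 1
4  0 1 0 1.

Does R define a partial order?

Yes

Reflexive: yes — every world is R-related to itself.
Transitive: yes — every two-step R-path is closed by a direct edge.
Antisymmetric: yes — no distinct pair is related both ways.
So R is a partial order.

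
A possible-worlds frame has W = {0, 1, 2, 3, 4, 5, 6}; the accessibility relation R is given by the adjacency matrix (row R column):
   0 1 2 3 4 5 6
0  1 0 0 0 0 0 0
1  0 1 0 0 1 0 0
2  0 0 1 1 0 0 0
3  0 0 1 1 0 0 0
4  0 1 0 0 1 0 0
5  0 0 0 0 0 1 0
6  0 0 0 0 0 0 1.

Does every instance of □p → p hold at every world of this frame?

Axiom T corresponds to the accessibility relation being reflexive.
Reflexive: yes — every world is R-related to itself.

Yes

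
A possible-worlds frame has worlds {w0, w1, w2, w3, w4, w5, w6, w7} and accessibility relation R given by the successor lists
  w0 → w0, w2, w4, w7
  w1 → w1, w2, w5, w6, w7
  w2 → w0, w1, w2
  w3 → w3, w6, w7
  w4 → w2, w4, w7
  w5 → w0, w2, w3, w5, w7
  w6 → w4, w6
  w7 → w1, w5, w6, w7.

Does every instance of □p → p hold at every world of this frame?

Yes

By correspondence theory, T is valid on a frame iff R is reflexive.
Reflexive: yes — every world is R-related to itself.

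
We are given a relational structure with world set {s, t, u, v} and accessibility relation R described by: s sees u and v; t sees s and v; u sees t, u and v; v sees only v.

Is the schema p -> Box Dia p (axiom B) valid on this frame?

By correspondence theory, B is valid on a frame iff R is symmetric.
Symmetric: no — s R u but not u R s.

No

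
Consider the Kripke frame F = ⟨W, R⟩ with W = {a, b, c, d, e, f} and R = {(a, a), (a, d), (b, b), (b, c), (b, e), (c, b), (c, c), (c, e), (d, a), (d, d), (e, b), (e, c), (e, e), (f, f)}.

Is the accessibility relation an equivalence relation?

Reflexive: yes — every world is R-related to itself.
Symmetric: yes — every pair in R has its reverse in R.
Transitive: yes — every two-step R-path is closed by a direct edge.
So R is an equivalence relation.

Yes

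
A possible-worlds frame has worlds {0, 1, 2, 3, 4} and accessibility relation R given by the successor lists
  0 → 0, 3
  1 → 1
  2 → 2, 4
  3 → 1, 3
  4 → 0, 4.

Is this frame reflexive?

Reflexive: yes — every world is R-related to itself.

Yes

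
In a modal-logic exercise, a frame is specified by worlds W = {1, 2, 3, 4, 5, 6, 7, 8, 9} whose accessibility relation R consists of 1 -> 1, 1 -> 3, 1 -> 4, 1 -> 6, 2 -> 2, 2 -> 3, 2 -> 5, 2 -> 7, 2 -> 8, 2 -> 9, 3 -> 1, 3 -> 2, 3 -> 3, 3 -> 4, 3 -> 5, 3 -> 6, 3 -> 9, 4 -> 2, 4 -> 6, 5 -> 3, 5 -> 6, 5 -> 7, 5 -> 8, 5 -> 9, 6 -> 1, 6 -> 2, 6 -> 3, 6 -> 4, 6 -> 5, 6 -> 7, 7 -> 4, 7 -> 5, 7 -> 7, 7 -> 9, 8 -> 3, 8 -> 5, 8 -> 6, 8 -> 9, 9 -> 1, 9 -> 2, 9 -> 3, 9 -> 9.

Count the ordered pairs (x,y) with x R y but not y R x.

Enumerating: (1,4), (2,5), (2,7), (2,8), (3,4), (4,2), (5,9), (6,2), (6,7), (7,4), (7,9), (8,3), (8,6), (8,9), (9,1).

15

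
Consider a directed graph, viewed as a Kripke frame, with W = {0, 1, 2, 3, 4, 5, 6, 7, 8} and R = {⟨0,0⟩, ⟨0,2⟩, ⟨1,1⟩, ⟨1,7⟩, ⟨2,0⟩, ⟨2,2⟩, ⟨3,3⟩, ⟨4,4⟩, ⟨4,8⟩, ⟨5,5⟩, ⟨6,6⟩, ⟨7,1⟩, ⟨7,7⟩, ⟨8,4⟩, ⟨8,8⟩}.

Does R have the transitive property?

Yes

Transitive: yes — every two-step R-path is closed by a direct edge.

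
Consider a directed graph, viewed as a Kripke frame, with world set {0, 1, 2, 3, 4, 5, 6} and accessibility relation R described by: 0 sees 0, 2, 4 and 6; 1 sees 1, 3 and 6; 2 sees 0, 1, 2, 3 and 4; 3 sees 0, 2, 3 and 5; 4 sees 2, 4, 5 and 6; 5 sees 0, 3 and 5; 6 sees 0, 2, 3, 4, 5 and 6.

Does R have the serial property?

Yes

Serial: yes — every world has a successor (e.g. 0 R 0).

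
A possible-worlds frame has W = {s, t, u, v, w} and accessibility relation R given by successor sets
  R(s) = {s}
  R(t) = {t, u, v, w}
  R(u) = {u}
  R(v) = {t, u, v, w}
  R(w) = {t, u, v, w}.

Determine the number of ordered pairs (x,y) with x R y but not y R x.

3

Enumerating: (t,u), (v,u), (w,u).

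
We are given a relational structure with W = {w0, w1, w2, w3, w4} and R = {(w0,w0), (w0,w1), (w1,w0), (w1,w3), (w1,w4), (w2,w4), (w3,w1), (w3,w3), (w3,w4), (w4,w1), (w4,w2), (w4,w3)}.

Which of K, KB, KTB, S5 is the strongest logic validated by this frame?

KB

Symmetric (axiom B): yes — every pair in R has its reverse in R.
Reflexive (axiom T): no — w1 is not related to itself.
Euclidean (axiom 5): no — w1 R w0 and w1 R w3, but not w0 R w3.
So F validates K, KB; KTB would additionally require R to be reflexive. The strongest is KB.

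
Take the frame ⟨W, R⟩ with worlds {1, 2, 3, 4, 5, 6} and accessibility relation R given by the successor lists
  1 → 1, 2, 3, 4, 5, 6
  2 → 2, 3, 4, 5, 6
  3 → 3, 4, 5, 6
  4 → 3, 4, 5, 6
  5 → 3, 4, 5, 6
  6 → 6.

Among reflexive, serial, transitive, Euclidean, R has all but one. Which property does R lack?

Reflexive: yes — every world is R-related to itself.
Serial: yes — every world has a successor (e.g. 1 R 1).
Transitive: yes — every two-step R-path is closed by a direct edge.
Euclidean: no — 1 R 3 and 1 R 2, but not 3 R 2.
Only Euclidean fails.

Euclidean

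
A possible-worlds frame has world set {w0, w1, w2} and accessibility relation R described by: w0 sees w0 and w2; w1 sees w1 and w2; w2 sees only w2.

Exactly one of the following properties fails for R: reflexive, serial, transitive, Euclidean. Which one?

Euclidean

Reflexive: yes — every world is R-related to itself.
Serial: yes — every world has a successor (e.g. w0 R w0).
Transitive: yes — every two-step R-path is closed by a direct edge.
Euclidean: no — w0 R w2 and w0 R w0, but not w2 R w0.
Only Euclidean fails.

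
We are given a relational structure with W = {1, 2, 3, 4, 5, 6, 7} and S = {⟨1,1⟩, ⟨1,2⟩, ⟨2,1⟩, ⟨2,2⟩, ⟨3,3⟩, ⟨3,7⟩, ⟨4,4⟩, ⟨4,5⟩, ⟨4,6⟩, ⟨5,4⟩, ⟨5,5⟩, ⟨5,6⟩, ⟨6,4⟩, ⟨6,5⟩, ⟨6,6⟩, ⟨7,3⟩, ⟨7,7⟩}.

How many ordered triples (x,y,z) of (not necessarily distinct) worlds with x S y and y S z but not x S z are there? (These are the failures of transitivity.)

S is transitive; there are no such tuples.

0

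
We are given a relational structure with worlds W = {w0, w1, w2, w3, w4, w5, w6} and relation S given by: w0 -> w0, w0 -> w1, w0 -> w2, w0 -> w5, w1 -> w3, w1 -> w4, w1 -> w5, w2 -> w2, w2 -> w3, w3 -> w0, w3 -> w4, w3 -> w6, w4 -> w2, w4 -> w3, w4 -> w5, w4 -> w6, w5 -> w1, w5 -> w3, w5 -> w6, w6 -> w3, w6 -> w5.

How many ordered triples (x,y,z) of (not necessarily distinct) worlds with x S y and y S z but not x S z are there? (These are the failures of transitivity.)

35

Enumerating: (w0,w1,w3), (w0,w1,w4), (w0,w2,w3), (w0,w5,w3), (w0,w5,w6), (w1,w3,w0), (w1,w3,w6), (w1,w4,w2), (w1,w4,w6), (w1,w5,w1), (w1,w5,w6), (w2,w3,w0), … and 23 more.
Total: 35.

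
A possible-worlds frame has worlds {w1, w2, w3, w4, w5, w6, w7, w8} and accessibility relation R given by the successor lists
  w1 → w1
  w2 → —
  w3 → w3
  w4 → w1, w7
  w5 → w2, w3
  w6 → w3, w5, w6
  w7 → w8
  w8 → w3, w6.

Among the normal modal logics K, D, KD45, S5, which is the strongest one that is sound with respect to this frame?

Serial (axiom D): no — w2 has no R-successor.
Euclidean (axiom 5): no — w4 R w1 and w4 R w7, but not w1 R w7.
Transitive (axiom 4): no — w4 R w7 and w7 R w8, but not w4 R w8.
Reflexive (axiom T): no — w2 is not related to itself.
So F validates K; D would additionally require R to be serial. The strongest is K.

K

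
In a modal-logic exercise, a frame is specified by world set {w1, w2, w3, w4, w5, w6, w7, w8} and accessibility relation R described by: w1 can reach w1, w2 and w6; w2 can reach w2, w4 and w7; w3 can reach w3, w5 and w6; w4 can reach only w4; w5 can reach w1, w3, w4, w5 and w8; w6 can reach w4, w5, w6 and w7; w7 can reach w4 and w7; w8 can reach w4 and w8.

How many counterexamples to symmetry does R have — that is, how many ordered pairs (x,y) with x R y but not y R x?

Enumerating: (w1,w2), (w1,w6), (w2,w4), (w2,w7), (w3,w6), (w5,w1), (w5,w4), (w5,w8), (w6,w4), (w6,w5), (w6,w7), (w7,w4), (w8,w4).

13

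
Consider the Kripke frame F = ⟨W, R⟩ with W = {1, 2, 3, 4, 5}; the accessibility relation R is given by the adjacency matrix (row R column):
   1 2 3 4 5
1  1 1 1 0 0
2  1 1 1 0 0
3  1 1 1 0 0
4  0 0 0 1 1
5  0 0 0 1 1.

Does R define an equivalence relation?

Reflexive: yes — every world is R-related to itself.
Symmetric: yes — every pair in R has its reverse in R.
Transitive: yes — every two-step R-path is closed by a direct edge.
So R is an equivalence relation.

Yes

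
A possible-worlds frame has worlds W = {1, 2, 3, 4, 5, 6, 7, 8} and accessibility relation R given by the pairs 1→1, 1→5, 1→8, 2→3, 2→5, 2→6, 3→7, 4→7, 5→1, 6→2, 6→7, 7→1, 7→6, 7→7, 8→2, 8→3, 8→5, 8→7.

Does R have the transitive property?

No

Transitive: no — 1 R 8 and 8 R 2, but not 1 R 2.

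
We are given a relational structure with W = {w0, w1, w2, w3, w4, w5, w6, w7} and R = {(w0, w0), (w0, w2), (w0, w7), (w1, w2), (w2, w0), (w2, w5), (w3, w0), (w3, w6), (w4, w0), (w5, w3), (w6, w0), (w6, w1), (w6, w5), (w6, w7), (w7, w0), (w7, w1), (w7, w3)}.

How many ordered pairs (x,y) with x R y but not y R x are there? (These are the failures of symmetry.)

Enumerating: (w1,w2), (w2,w5), (w3,w0), (w3,w6), (w4,w0), (w5,w3), (w6,w0), (w6,w1), (w6,w5), (w6,w7), (w7,w1), (w7,w3).

12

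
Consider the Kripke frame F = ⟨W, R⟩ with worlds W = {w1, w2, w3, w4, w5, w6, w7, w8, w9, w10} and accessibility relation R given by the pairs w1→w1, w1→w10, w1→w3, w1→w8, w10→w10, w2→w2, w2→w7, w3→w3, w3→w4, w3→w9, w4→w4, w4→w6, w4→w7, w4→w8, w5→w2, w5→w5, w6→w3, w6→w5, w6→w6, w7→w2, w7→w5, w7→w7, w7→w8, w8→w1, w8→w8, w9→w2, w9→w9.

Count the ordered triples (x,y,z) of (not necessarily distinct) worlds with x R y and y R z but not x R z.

21

Enumerating: (w1,w3,w4), (w1,w3,w9), (w2,w7,w5), (w2,w7,w8), (w3,w4,w6), (w3,w4,w7), (w3,w4,w8), (w3,w9,w2), (w4,w6,w3), (w4,w6,w5), (w4,w7,w2), (w4,w7,w5), … and 9 more.
Total: 21.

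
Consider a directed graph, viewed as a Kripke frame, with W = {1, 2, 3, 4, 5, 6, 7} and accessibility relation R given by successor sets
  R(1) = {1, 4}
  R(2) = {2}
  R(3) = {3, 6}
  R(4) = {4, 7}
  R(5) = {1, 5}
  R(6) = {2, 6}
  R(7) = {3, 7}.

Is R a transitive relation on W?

No

Transitive: no — 1 R 4 and 4 R 7, but not 1 R 7.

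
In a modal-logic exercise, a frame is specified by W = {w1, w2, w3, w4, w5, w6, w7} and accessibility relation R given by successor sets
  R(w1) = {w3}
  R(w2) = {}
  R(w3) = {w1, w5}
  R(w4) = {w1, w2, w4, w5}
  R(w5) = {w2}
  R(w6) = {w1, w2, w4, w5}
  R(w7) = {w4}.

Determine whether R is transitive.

No

Transitive: no — w1 R w3 and w3 R w5, but not w1 R w5.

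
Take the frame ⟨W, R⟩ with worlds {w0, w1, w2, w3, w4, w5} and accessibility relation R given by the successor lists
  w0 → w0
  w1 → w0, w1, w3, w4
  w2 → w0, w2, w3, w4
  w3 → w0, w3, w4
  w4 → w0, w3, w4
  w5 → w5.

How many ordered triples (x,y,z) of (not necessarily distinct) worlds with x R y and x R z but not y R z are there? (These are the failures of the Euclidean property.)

14

Enumerating: (w1,w0,w1), (w1,w0,w3), (w1,w0,w4), (w1,w3,w1), (w1,w4,w1), (w2,w0,w2), (w2,w0,w3), (w2,w0,w4), (w2,w3,w2), (w2,w4,w2), (w3,w0,w3), (w3,w0,w4), (w4,w0,w3), (w4,w0,w4).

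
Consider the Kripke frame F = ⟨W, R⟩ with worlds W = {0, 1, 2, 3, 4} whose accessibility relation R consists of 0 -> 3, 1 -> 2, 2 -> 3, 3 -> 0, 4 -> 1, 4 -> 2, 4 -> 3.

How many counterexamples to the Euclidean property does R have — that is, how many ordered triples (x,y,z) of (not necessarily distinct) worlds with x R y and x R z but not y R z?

11

Enumerating: (0,3,3), (1,2,2), (2,3,3), (3,0,0), (4,1,1), (4,1,3), (4,2,1), (4,2,2), (4,3,1), (4,3,2), (4,3,3).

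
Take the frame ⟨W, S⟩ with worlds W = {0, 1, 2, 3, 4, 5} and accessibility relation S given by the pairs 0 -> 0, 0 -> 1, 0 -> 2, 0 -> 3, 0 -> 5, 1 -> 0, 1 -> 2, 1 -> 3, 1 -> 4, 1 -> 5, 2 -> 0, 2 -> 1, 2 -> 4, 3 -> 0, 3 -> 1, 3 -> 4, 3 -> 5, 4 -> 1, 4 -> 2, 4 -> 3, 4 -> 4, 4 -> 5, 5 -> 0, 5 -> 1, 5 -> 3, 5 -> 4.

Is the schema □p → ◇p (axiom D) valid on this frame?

Yes

The schema D characterises exactly the serial frames.
Serial: yes — every world has a successor (e.g. 0 S 0).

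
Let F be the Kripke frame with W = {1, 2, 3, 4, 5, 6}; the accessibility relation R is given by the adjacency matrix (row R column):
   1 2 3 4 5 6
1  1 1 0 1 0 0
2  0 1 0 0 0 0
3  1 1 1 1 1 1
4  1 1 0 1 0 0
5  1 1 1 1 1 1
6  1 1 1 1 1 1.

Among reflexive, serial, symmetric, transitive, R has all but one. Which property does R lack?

symmetric

Reflexive: yes — every world is R-related to itself.
Serial: yes — every world has a successor (e.g. 1 R 1).
Symmetric: no — 1 R 2 but not 2 R 1.
Transitive: yes — every two-step R-path is closed by a direct edge.
Only symmetric fails.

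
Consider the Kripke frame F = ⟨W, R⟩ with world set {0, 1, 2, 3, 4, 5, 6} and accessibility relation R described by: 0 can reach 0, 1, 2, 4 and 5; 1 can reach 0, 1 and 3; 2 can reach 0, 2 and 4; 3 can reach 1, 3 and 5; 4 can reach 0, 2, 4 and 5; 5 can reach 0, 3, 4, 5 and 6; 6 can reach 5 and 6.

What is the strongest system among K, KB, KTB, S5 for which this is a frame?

Symmetric (axiom B): yes — every pair in R has its reverse in R.
Reflexive (axiom T): yes — every world is R-related to itself.
Euclidean (axiom 5): no — 0 R 1 and 0 R 2, but not 1 R 2.
So F validates K, KB, KTB; S5 would additionally require R to be Euclidean. The strongest is KTB.

KTB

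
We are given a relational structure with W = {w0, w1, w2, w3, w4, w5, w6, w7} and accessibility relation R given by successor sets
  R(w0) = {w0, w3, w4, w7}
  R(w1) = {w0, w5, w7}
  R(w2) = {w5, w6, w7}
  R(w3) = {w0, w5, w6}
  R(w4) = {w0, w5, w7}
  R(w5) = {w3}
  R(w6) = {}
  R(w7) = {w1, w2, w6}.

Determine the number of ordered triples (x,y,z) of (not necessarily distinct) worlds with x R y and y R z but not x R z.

Enumerating: (w0,w3,w5), (w0,w3,w6), (w0,w4,w5), (w0,w7,w1), (w0,w7,w2), (w0,w7,w6), (w1,w0,w3), (w1,w0,w4), (w1,w5,w3), (w1,w7,w1), (w1,w7,w2), (w1,w7,w6), … and 21 more.
Total: 33.

33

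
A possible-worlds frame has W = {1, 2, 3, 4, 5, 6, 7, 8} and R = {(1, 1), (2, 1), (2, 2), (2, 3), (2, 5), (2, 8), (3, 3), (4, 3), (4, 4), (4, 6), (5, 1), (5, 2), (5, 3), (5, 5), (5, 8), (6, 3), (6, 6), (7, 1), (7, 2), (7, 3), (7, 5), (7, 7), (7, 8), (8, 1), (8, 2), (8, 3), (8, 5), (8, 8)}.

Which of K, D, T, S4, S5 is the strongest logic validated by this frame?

Serial (axiom D): yes — every world has a successor (e.g. 1 R 1).
Reflexive (axiom T): yes — every world is R-related to itself.
Transitive (axiom 4): yes — every two-step R-path is closed by a direct edge.
Euclidean (axiom 5): no — 2 R 1 and 2 R 3, but not 1 R 3.
So F validates K, D, T, S4; S5 would additionally require R to be Euclidean. The strongest is S4.

S4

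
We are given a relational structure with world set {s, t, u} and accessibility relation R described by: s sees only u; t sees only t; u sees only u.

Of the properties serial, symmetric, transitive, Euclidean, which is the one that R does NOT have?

symmetric

Serial: yes — every world has a successor (e.g. s R u).
Symmetric: no — s R u but not u R s.
Transitive: yes — every two-step R-path is closed by a direct edge.
Euclidean: yes — any two successors of a common world are R-related.
Only symmetric fails.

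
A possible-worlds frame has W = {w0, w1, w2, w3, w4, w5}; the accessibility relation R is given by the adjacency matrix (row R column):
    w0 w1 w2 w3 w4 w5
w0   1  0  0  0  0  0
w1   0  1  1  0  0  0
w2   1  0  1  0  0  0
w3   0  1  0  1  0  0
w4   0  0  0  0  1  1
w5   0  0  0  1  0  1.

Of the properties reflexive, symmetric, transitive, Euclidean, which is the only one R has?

Reflexive: yes — every world is R-related to itself.
Symmetric: no — w1 R w2 but not w2 R w1.
Transitive: no — w1 R w2 and w2 R w0, but not w1 R w0.
Euclidean: no — w1 R w2 and w1 R w1, but not w2 R w1.
Only reflexive holds.

reflexive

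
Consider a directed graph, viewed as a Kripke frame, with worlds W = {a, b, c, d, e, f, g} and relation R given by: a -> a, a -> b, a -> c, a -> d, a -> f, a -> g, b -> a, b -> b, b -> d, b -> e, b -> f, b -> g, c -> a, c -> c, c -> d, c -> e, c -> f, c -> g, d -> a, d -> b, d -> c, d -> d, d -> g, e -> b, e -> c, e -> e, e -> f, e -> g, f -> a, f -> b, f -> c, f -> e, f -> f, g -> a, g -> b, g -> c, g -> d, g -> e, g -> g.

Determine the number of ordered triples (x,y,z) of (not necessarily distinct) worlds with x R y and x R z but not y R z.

38

Enumerating: (a,b,c), (a,c,b), (a,d,f), (a,f,d), (a,f,g), (a,g,f), (b,a,e), (b,d,e), (b,d,f), (b,e,a), (b,e,d), (b,f,d), … and 26 more.
Total: 38.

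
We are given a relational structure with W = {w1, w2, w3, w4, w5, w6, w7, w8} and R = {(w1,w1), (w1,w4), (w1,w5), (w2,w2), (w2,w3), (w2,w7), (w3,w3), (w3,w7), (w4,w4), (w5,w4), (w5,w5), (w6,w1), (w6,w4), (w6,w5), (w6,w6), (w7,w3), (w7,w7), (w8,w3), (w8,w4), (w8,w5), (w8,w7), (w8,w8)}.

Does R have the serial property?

Serial: yes — every world has a successor (e.g. w1 R w1).

Yes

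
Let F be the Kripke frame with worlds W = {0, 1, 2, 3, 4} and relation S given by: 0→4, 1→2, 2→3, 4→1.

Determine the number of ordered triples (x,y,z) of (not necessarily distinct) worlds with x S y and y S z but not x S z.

Enumerating: (0,4,1), (1,2,3), (4,1,2).

3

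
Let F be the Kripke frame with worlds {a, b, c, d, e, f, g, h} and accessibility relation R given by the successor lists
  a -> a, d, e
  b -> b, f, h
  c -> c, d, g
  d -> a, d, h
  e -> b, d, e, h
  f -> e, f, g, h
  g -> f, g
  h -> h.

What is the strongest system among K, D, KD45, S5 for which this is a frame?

Serial (axiom D): yes — every world has a successor (e.g. a R a).
Euclidean (axiom 5): no — a R d and a R e, but not d R e.
Transitive (axiom 4): no — a R d and d R h, but not a R h.
Reflexive (axiom T): yes — every world is R-related to itself.
So F validates K, D; KD45 would additionally require R to be Euclidean and transitive. The strongest is D.

D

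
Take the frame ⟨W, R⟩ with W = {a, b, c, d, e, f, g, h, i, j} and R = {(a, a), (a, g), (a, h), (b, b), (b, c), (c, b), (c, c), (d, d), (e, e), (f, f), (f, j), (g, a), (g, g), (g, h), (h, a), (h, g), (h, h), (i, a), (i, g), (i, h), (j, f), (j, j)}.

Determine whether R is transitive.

Transitive: yes — every two-step R-path is closed by a direct edge.

Yes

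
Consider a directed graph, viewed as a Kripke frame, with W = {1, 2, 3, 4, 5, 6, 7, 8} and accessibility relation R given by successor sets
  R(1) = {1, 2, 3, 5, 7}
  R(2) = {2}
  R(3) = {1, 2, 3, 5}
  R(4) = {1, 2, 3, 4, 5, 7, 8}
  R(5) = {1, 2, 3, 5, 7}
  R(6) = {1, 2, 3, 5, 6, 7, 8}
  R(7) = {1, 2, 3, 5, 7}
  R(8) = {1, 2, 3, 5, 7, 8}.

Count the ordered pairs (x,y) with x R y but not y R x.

Enumerating: (1,2), (3,2), (4,1), (4,2), (4,3), (4,5), (4,7), (4,8), (5,2), (6,1), (6,2), (6,3), … and 10 more.
Total: 22.

22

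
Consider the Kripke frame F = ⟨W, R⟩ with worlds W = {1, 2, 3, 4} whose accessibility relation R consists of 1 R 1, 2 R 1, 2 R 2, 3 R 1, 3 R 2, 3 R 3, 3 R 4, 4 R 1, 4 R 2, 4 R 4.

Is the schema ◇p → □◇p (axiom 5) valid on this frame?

No

By correspondence theory, 5 is valid on a frame iff R is Euclidean.
Euclidean: no — 3 R 1 and 3 R 2, but not 1 R 2.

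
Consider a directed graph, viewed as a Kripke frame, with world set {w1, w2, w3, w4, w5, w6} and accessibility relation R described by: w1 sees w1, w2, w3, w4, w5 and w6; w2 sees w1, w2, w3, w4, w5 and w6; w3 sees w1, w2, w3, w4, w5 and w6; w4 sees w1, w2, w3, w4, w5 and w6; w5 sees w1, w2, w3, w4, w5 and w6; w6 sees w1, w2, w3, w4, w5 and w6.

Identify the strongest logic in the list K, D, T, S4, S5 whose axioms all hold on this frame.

S5

Serial (axiom D): yes — every world has a successor (e.g. w1 R w1).
Reflexive (axiom T): yes — every world is R-related to itself.
Transitive (axiom 4): yes — every two-step R-path is closed by a direct edge.
Euclidean (axiom 5): yes — any two successors of a common world are R-related.
So F validates K, D, T, S4, S5. The strongest is S5.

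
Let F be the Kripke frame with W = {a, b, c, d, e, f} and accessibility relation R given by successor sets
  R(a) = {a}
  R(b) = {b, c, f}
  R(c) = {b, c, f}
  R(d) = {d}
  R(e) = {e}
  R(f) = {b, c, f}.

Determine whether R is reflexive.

Yes

Reflexive: yes — every world is R-related to itself.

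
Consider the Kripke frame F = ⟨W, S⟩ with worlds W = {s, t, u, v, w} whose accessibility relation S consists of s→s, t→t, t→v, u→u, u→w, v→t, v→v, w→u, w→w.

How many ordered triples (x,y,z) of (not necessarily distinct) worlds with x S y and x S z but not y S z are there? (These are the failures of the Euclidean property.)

0

S is Euclidean; there are no such tuples.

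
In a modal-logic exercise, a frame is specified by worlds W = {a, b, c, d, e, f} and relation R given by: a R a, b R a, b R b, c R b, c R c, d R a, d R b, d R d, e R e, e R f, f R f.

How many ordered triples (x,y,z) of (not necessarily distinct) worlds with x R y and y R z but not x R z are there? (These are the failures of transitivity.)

1

Enumerating: (c,b,a).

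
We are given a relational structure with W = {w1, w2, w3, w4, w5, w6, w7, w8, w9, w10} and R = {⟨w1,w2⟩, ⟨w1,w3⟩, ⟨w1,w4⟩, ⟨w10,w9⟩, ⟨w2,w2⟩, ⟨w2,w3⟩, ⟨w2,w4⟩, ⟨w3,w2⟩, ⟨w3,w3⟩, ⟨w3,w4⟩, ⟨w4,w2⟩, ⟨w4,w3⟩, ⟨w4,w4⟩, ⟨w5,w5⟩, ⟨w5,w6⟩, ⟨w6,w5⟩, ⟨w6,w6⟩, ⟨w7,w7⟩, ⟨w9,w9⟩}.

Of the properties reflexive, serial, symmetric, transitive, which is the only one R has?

Reflexive: no — w1 is not related to itself.
Serial: no — w8 has no R-successor.
Symmetric: no — w1 R w2 but not w2 R w1.
Transitive: yes — every two-step R-path is closed by a direct edge.
Only transitive holds.

transitive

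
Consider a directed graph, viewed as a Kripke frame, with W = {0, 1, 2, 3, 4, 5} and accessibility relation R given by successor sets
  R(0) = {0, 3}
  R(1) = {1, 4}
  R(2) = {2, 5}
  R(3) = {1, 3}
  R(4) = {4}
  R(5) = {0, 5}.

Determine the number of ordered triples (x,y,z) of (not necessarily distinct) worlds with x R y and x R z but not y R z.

5

Enumerating: (0,3,0), (1,4,1), (2,5,2), (3,1,3), (5,0,5).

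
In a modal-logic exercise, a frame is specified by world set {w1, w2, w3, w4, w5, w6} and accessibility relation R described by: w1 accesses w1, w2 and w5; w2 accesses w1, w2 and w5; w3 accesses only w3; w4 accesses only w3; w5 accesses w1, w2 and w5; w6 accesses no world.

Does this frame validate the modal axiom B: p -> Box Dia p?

No

By correspondence theory, B is valid on a frame iff R is symmetric.
Symmetric: no — w4 R w3 but not w3 R w4.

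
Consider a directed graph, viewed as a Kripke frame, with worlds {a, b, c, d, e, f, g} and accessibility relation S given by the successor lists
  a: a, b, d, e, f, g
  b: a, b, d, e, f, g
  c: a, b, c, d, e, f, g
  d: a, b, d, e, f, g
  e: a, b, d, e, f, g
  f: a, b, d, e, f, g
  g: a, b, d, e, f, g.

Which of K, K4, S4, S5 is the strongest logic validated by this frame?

S4

Transitive (axiom 4): yes — every two-step S-path is closed by a direct edge.
Reflexive (axiom T): yes — every world is S-related to itself.
Euclidean (axiom 5): no — c S a and c S c, but not a S c.
So F validates K, K4, S4; S5 would additionally require S to be Euclidean. The strongest is S4.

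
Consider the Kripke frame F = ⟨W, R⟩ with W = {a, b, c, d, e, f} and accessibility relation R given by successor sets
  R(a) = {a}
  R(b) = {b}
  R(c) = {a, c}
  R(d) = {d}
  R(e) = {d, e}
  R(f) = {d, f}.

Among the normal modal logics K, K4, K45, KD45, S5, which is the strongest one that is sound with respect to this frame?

K4

Transitive (axiom 4): yes — every two-step R-path is closed by a direct edge.
Euclidean (axiom 5): no — c R a and c R c, but not a R c.
Serial (axiom D): yes — every world has a successor (e.g. a R a).
Reflexive (axiom T): yes — every world is R-related to itself.
So F validates K, K4; K45 would additionally require R to be Euclidean. The strongest is K4.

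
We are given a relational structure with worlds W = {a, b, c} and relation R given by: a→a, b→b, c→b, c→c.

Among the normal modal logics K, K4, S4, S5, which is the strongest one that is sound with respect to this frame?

S4

Transitive (axiom 4): yes — every two-step R-path is closed by a direct edge.
Reflexive (axiom T): yes — every world is R-related to itself.
Euclidean (axiom 5): no — c R b and c R c, but not b R c.
So F validates K, K4, S4; S5 would additionally require R to be Euclidean. The strongest is S4.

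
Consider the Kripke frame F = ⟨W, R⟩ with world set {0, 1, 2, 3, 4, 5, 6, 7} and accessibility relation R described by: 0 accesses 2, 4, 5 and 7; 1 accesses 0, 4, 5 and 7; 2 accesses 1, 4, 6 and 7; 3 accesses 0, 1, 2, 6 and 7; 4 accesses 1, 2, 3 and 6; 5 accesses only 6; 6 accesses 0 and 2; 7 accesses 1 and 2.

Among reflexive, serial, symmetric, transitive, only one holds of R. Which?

serial

Reflexive: no — 0 is not related to itself.
Serial: yes — every world has a successor (e.g. 0 R 2).
Symmetric: no — 0 R 2 but not 2 R 0.
Transitive: no — 0 R 2 and 2 R 1, but not 0 R 1.
Only serial holds.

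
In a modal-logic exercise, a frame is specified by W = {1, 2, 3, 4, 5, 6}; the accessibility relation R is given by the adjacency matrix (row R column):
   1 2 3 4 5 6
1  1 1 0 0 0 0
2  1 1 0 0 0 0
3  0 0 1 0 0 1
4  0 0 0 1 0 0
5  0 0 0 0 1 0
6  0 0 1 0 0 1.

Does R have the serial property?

Serial: yes — every world has a successor (e.g. 1 R 1).

Yes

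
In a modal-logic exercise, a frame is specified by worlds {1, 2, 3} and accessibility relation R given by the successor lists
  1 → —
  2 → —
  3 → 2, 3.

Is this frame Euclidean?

Euclidean: no — 3 R 2 and 3 R 2, but not 2 R 2.

No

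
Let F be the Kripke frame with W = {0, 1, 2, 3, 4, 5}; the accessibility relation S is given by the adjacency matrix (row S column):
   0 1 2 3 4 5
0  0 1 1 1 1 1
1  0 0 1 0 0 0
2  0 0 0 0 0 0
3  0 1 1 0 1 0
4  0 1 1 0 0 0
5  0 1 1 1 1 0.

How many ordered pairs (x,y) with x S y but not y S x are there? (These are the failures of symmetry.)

15

Enumerating: (0,1), (0,2), (0,3), (0,4), (0,5), (1,2), (3,1), (3,2), (3,4), (4,1), (4,2), (5,1), (5,2), (5,3), (5,4).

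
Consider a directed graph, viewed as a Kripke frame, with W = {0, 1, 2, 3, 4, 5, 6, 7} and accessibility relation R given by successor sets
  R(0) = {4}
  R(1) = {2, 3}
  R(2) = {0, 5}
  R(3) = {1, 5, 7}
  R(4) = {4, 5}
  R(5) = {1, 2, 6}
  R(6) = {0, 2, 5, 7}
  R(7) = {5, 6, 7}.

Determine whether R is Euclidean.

Euclidean: no — 1 R 2 and 1 R 3, but not 2 R 3.

No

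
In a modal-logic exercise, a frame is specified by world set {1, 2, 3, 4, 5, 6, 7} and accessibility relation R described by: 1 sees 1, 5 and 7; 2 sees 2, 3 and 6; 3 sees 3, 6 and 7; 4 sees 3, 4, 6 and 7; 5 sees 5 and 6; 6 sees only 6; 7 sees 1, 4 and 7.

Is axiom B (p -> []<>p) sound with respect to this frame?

Axiom B corresponds to the accessibility relation being symmetric.
Symmetric: no — 1 R 5 but not 5 R 1.

No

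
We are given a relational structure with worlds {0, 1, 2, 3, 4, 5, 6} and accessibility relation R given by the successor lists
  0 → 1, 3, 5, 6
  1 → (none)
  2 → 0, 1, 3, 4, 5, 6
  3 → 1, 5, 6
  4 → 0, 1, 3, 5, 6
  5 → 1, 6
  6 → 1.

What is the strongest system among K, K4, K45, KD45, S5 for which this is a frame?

Transitive (axiom 4): yes — every two-step R-path is closed by a direct edge.
Euclidean (axiom 5): no — 0 R 1 and 0 R 3, but not 1 R 3.
Serial (axiom D): no — 1 has no R-successor.
Reflexive (axiom T): no — 0 is not related to itself.
So F validates K, K4; K45 would additionally require R to be Euclidean. The strongest is K4.

K4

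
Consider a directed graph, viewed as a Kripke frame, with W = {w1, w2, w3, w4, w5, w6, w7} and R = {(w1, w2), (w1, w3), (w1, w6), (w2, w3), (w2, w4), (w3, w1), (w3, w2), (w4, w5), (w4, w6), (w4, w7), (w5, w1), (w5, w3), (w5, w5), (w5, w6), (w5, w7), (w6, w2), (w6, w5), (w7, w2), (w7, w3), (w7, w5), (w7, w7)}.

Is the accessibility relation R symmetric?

Symmetric: no — w1 R w2 but not w2 R w1.

No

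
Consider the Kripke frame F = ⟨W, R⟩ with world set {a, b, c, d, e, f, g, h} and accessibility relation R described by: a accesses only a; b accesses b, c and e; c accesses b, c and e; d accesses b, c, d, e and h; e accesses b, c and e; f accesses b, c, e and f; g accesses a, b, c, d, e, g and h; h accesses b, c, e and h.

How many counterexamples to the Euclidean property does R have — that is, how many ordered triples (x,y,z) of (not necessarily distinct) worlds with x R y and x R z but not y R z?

Enumerating: (d,b,d), (d,b,h), (d,c,d), (d,c,h), (d,e,d), (d,e,h), (d,h,d), (f,b,f), (f,c,f), (f,e,f), (g,a,b), (g,a,c), … and 24 more.
Total: 36.

36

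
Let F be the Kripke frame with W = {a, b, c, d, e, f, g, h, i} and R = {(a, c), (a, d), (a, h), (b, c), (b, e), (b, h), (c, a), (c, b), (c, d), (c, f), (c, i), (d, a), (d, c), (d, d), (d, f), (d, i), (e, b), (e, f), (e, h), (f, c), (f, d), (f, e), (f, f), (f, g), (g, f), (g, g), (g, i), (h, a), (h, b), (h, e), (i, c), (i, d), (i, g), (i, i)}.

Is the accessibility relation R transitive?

No

Transitive: no — a R c and c R b, but not a R b.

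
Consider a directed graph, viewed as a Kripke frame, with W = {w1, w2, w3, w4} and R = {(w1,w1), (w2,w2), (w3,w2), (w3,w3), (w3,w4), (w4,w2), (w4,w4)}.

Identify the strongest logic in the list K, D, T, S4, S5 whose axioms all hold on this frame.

S4

Serial (axiom D): yes — every world has a successor (e.g. w1 R w1).
Reflexive (axiom T): yes — every world is R-related to itself.
Transitive (axiom 4): yes — every two-step R-path is closed by a direct edge.
Euclidean (axiom 5): no — w3 R w2 and w3 R w4, but not w2 R w4.
So F validates K, D, T, S4; S5 would additionally require R to be Euclidean. The strongest is S4.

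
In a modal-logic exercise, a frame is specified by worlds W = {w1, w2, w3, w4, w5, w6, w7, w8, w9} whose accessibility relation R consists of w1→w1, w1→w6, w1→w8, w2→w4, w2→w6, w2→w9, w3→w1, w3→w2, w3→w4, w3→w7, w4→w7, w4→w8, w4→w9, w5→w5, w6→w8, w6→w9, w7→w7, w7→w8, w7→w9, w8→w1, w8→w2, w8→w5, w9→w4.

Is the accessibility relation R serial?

Serial: yes — every world has a successor (e.g. w1 R w1).

Yes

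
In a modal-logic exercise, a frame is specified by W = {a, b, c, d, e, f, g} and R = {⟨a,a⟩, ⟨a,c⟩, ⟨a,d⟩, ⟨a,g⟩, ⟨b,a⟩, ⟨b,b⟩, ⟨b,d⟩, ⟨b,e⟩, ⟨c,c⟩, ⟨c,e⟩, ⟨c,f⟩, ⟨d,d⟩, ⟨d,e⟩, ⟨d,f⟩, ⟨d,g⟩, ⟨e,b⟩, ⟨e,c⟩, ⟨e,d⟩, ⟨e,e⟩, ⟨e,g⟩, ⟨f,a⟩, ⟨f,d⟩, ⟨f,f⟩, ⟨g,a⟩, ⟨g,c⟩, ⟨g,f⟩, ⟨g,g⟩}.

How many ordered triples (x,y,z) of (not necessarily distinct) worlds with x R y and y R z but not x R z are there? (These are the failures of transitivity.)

33

Enumerating: (a,c,e), (a,c,f), (a,d,e), (a,d,f), (a,g,f), (b,a,c), (b,a,g), (b,d,f), (b,d,g), (b,e,c), (b,e,g), (c,e,b), … and 21 more.
Total: 33.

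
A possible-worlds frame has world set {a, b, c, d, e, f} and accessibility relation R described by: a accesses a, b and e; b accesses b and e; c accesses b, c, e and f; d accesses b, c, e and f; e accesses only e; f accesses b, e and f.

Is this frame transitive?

Yes

Transitive: yes — every two-step R-path is closed by a direct edge.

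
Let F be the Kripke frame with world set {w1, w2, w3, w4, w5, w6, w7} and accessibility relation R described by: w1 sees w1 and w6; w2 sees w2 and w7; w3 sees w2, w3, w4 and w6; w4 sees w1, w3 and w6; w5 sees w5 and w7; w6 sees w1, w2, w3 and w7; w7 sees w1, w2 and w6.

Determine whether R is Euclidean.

Euclidean: no — w3 R w2 and w3 R w4, but not w2 R w4.

No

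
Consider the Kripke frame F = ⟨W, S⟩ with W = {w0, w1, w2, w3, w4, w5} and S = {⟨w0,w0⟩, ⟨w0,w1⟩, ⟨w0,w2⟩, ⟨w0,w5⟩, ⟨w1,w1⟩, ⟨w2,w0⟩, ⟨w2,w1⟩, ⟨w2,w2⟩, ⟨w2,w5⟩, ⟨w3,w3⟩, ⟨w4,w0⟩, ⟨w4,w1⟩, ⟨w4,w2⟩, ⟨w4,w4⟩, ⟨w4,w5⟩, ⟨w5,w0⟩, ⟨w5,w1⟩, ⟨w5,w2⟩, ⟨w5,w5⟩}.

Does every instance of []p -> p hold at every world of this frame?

Axiom T corresponds to the accessibility relation being reflexive.
Reflexive: yes — every world is S-related to itself.

Yes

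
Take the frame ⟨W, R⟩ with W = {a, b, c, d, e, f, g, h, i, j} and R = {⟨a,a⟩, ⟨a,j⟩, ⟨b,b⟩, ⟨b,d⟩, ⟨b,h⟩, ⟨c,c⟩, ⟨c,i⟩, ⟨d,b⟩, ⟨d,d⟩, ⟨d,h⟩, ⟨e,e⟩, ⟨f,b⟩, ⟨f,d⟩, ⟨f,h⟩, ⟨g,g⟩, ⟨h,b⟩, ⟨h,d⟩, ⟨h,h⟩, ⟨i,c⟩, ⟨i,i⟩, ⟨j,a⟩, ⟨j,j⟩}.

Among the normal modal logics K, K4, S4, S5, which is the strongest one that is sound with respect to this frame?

Transitive (axiom 4): yes — every two-step R-path is closed by a direct edge.
Reflexive (axiom T): no — f is not related to itself.
Euclidean (axiom 5): yes — any two successors of a common world are R-related.
So F validates K, K4; S4 would additionally require R to be reflexive. The strongest is K4.

K4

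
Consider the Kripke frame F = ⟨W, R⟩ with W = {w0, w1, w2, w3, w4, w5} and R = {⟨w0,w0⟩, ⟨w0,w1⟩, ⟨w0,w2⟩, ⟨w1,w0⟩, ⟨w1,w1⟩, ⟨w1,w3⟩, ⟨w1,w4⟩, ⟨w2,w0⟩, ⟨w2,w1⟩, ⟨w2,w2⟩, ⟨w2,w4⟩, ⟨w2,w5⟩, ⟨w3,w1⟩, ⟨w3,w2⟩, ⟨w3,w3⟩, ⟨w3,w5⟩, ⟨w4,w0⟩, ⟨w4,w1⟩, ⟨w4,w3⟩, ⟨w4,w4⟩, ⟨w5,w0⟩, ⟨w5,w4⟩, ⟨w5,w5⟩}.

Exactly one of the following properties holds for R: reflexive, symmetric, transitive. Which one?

reflexive

Reflexive: yes — every world is R-related to itself.
Symmetric: no — w2 R w1 but not w1 R w2.
Transitive: no — w0 R w1 and w1 R w3, but not w0 R w3.
Only reflexive holds.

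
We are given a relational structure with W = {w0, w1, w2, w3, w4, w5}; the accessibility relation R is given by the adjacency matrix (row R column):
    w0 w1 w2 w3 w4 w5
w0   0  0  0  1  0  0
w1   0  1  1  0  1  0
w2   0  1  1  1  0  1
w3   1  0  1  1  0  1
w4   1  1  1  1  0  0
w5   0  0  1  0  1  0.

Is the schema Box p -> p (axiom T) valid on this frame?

No

By correspondence theory, T is valid on a frame iff R is reflexive.
Reflexive: no — w0 is not related to itself.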